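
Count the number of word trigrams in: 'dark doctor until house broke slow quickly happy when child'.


Word trigrams from [10] words:
  Trigram 1: (dark doctor until)
  Trigram 2: (doctor until house)
  Trigram 3: (until house broke)
  Trigram 4: (house broke slow)
  Trigram 5: (broke slow quickly)
  Trigram 6: (slow quickly happy)
  Trigram 7: (quickly happy when)
  Trigram 8: (happy when child)
Total word trigrams: 10 - 2 = 8

8


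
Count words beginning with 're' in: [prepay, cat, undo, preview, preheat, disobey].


Checking each word for prefix 're':
  'prepay' -> no (count: 0)
  'cat' -> no (count: 0)
  'undo' -> no (count: 0)
  'preview' -> no (count: 0)
  'preheat' -> no (count: 0)
  'disobey' -> no (count: 0)
Total with prefix 're': 0

0


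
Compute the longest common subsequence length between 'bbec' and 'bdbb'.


DP table for LCS of 'bbec' and 'bdbb':
       b  d  b  b
    0  0  0  0  0
  b 0  1  1  1  1
  b 0  1  1  2  2
  e 0  1  1  2  2
  c 0  1  1  2  2
LCS: 'bb'
LCS length = 2

2


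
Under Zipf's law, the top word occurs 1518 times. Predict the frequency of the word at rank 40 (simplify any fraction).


Zipf's law: freq(rank) = f1 / rank
f1 = 1518, rank = 40
freq = 1518 / 40
GCD(1518, 40) = 2
Simplified: 759/20

759/20


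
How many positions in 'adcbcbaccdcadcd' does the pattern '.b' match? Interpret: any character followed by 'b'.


Pattern: .b means any character followed by 'b'.
Scanning 'adcbcbaccdcadcd' position-by-position:
  Pos 0: window 'ad' -> no
  Pos 1: window 'dc' -> no
  Pos 2: window 'cb' -> MATCH
  Pos 3: window 'bc' -> no
  Pos 4: window 'cb' -> MATCH
  Pos 5: window 'ba' -> no
  Pos 6: window 'ac' -> no
  Pos 7: window 'cc' -> no
  Pos 8: window 'cd' -> no
  Pos 9: window 'dc' -> no
  Pos 10: window 'ca' -> no
  Pos 11: window 'ad' -> no
  Pos 12: window 'dc' -> no
  Pos 13: window 'cd' -> no
  Pos 14: window 'd' -> no
Total matches: 2

2


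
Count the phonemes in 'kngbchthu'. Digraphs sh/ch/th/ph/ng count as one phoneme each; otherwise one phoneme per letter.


Parsing 'kngbchthu' greedily, digraphs first:
  'k' -> consonant phoneme (phonemes so far: 1)
  'ng' -> digraph (1 consonant phoneme) (phonemes so far: 2)
  'b' -> consonant phoneme (phonemes so far: 3)
  'ch' -> digraph (1 consonant phoneme) (phonemes so far: 4)
  'th' -> digraph (1 consonant phoneme) (phonemes so far: 5)
  'u' -> vowel phoneme (phonemes so far: 6)
Total phonemes: 6

6


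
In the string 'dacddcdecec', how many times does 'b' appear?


Scanning 'dacddcdecec' for 'b':
  No matches found.
Total occurrences of 'b': 0

0


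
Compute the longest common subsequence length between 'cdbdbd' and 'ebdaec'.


DP table for LCS of 'cdbdbd' and 'ebdaec':
       e  b  d  a  e  c
    0  0  0  0  0  0  0
  c 0  0  0  0  0  0  1
  d 0  0  0  1  1  1  1
  b 0  0  1  1  1  1  1
  d 0  0  1  2  2  2  2
  b 0  0  1  2  2  2  2
  d 0  0  1  2  2  2  2
LCS: 'bd'
LCS length = 2

2


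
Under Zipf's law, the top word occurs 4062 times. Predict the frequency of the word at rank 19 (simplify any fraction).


Zipf's law: freq(rank) = f1 / rank
f1 = 4062, rank = 19
freq = 4062 / 19
GCD(4062, 19) = 1
Simplified: 4062/19

4062/19


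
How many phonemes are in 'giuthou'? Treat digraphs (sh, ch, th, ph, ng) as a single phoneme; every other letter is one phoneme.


Parsing 'giuthou' greedily, digraphs first:
  'g' -> consonant phoneme (phonemes so far: 1)
  'i' -> vowel phoneme (phonemes so far: 2)
  'u' -> vowel phoneme (phonemes so far: 3)
  'th' -> digraph (1 consonant phoneme) (phonemes so far: 4)
  'o' -> vowel phoneme (phonemes so far: 5)
  'u' -> vowel phoneme (phonemes so far: 6)
Total phonemes: 6

6


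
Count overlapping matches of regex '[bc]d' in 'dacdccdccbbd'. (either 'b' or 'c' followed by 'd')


Pattern: [bc]d means either 'b' or 'c' followed by 'd'.
Scanning 'dacdccdccbbd' position-by-position:
  Pos 0: window 'da' -> no
  Pos 1: window 'ac' -> no
  Pos 2: window 'cd' -> MATCH
  Pos 3: window 'dc' -> no
  Pos 4: window 'cc' -> no
  Pos 5: window 'cd' -> MATCH
  Pos 6: window 'dc' -> no
  Pos 7: window 'cc' -> no
  Pos 8: window 'cb' -> no
  Pos 9: window 'bb' -> no
  Pos 10: window 'bd' -> MATCH
  Pos 11: window 'd' -> no
Total matches: 3

3


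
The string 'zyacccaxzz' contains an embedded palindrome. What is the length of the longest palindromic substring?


Scanning 'zyacccaxzz' for palindromic substrings.
Substring at positions 2-6: 'accca'.
Check: reverse('accca') = 'accca' -> palindrome confirmed.
Neighbouring characters ('y' / 'x') break symmetry, so it cannot extend further.
No longer palindromic substring exists; longest length = 5

5


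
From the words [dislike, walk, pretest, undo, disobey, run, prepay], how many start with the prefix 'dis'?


Checking each word for prefix 'dis':
  'dislike' -> YES, starts with 'dis' (count: 1)
  'walk' -> no (count: 1)
  'pretest' -> no (count: 1)
  'undo' -> no (count: 1)
  'disobey' -> YES, starts with 'dis' (count: 2)
  'run' -> no (count: 2)
  'prepay' -> no (count: 2)
Total with prefix 'dis': 2

2


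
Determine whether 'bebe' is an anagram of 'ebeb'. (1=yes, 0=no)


Sort characters of 'bebe': 'bbee'
Sort characters of 'ebeb': 'bbee'
Sorted forms match -> they ARE anagrams
Result: 1

1


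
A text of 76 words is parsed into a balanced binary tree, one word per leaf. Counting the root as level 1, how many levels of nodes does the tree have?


In a balanced binary tree with n leaves the deepest leaf is ceil(log2(n)) edges below the root,
so counting node levels inclusive of root and leaves gives ceil(log2(n)) + 1 levels.
log2(76) = 6.2479
ceil(6.2479) = 7
levels = 7 + 1 = 8

8


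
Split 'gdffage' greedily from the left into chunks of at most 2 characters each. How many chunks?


'gdffage' has 7 characters.
Chunking with max size 2:
  Chunk 1: 'gd' (positions 0-1)
  Chunk 2: 'ff' (positions 2-3)
  Chunk 3: 'ag' (positions 4-5)
  Chunk 4: 'e' (positions 6-6)
Total chunks: ceil(7 / 2) = 4

4


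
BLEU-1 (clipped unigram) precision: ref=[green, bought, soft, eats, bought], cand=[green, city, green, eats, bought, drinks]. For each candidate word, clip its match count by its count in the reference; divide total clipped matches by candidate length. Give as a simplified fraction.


Reference word counts: {'bought': 2, 'eats': 1, 'green': 1, 'soft': 1}
Checking each candidate word (with clipping):
  'green' -> in reference (ref count 1, used 1/1) -> match (matches: 1)
  'city' -> not in reference -> no match (matches: 1)
  'green' -> ref count 1 already used up (1/1) -> clipped, no match (matches: 1)
  'eats' -> in reference (ref count 1, used 1/1) -> match (matches: 2)
  'bought' -> in reference (ref count 2, used 1/2) -> match (matches: 3)
  'drinks' -> not in reference -> no match (matches: 3)
Clipped matches: 3, Candidate length: 6
Precision = 3/6 = 1/2

1/2


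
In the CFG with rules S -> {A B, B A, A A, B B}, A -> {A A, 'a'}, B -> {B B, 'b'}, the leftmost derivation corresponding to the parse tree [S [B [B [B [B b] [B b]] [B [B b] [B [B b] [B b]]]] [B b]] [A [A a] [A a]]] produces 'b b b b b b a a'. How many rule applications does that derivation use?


Every bracketed nonterminal node [X ...] in the tree is produced by exactly one rule application.
Reading the tree off as a leftmost derivation:
  Step 1: S  =>  B A   (applied S -> B A)
  Step 2: B A  =>  B B A   (applied B -> B B)
  Step 3: B B A  =>  B B B A   (applied B -> B B)
  Step 4: B B B A  =>  B B B B A   (applied B -> B B)
  Step 5: B B B B A  =>  b B B B A   (applied B -> b)
  Step 6: b B B B A  =>  b b B B A   (applied B -> b)
  Step 7: b b B B A  =>  b b B B B A   (applied B -> B B)
  Step 8: b b B B B A  =>  b b b B B A   (applied B -> b)
  Step 9: b b b B B A  =>  b b b B B B A   (applied B -> B B)
  Step 10: b b b B B B A  =>  b b b b B B A   (applied B -> b)
  Step 11: b b b b B B A  =>  b b b b b B A   (applied B -> b)
  Step 12: b b b b b B A  =>  b b b b b b A   (applied B -> b)
  Step 13: b b b b b b A  =>  b b b b b b A A   (applied A -> A A)
  Step 14: b b b b b b A A  =>  b b b b b b a A   (applied A -> a)
  Step 15: b b b b b b a A  =>  b b b b b b a a   (applied A -> a)
Final yield: b b b b b b a a
Total rewrite steps: 15

15


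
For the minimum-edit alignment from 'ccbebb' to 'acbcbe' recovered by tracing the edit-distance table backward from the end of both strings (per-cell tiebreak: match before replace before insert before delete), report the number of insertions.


Edit distance = 3. Backtracking from cell (6, 6) with preference match > replace > insert > delete,
then listing the resulting alignment 'ccbebb' -> 'acbcbe' left to right:
  Step 1: replace c->a
  Step 2: keep 'c'
  Step 3: keep 'b'
  Step 4: replace e->c
  Step 5: keep 'b'
  Step 6: replace b->e
Total insertions: 0

0


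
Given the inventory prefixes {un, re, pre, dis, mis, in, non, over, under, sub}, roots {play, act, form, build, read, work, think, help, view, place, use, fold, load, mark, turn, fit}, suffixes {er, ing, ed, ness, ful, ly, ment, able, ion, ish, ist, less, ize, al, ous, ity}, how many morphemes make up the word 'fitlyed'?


Segmenting 'fitlyed' against the inventory:
  'fit' -> root (morpheme 1)
  'ly' -> suffix (morpheme 2)
  'ed' -> suffix (morpheme 3)
Total morphemes: 3

3


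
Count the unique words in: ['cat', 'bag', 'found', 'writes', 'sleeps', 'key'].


Listing all tokens and tracking unique types:
  Token 1: 'cat' -> NEW (unique so far: 1)
  Token 2: 'bag' -> NEW (unique so far: 2)
  Token 3: 'found' -> NEW (unique so far: 3)
  Token 4: 'writes' -> NEW (unique so far: 4)
  Token 5: 'sleeps' -> NEW (unique so far: 5)
  Token 6: 'key' -> NEW (unique so far: 6)
Unique types: ('bag', 'cat', 'found', 'key', 'sleeps', 'writes')
Vocabulary size: 6

6


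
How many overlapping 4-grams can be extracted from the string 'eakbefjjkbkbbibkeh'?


String 'eakbefjjkbkbbibkeh' has length L = 18.
Number of overlapping n-grams = L - n + 1
Substituting: 18 - 4 + 1 = 15

15


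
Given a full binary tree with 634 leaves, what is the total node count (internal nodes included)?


Leaf nodes (terminals): 634
Internal nodes = n - 1 = 634 - 1 = 633
Total = leaves + internal = 634 + 633 = 1267

1267


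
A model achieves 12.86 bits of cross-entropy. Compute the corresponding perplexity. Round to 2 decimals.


Perplexity formula: PP = 2^H
H = 12.86
PP = 2^12.86
Decompose: 2^12.86 = 2^12 * 2^0.86
2^12 = 4096, 2^0.86 ~ 1.8150383
PP ~ 4096 * 1.8150383 = 7434.3968768
Rounded to 2 decimals: 7434.40

7434.40


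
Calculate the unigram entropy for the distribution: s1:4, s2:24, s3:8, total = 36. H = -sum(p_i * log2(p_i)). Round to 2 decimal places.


Computing entropy H = -sum(p_i * log2(p_i)):
  s1: p = 4/36 = 0.1111, -p*log2(p) = 0.3522
  s2: p = 24/36 = 0.6667, -p*log2(p) = 0.3900
  s3: p = 8/36 = 0.2222, -p*log2(p) = 0.4822
H = sum of terms = 1.2244
Rounded to 2 decimals: 1.22

1.22


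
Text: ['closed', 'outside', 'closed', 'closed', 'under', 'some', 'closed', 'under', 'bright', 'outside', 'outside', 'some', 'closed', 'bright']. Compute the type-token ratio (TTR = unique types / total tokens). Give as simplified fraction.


Tokens: 14
Unique types: ('bright', 'closed', 'outside', 'some', 'under') = 5
TTR = 5/14
Already in lowest terms.

5/14


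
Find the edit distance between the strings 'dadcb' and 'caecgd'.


Building DP table for s1='dadcb' (len 5) and s2='caecgd' (len 6):
       c  a  e  c  g  d
    0  1  2  3  4  5  6
  d 1  1  2  3  4  5  5
  a 2  2  1  2  3  4  5
  d 3  3  2  2  3  4  4
  c 4  3  3  3  2  3  4
  b 5  4  4  4  3  3  4
Edit distance = dp[5][6] = 4

4


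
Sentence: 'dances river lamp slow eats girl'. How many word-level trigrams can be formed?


Word trigrams from [6] words:
  Trigram 1: (dances river lamp)
  Trigram 2: (river lamp slow)
  Trigram 3: (lamp slow eats)
  Trigram 4: (slow eats girl)
Total word trigrams: 6 - 2 = 4

4


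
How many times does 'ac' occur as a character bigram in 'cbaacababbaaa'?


Scanning 'cbaacababbaaa' for bigram 'ac':
  Position 0: 'cb' -> no
  Position 1: 'ba' -> no
  Position 2: 'aa' -> no
  Position 3: 'ac' -> MATCH
  Position 4: 'ca' -> no
  Position 5: 'ab' -> no
  Position 6: 'ba' -> no
  Position 7: 'ab' -> no
  Position 8: 'bb' -> no
  Position 9: 'ba' -> no
  Position 10: 'aa' -> no
  Position 11: 'aa' -> no
Total matches: 1

1


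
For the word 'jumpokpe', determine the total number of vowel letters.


Scanning each character of 'jumpokpe':
  Position 1: 'j' -> consonant (running count: 0)
  Position 2: 'u' -> vowel (running count: 1)
  Position 3: 'm' -> consonant (running count: 1)
  Position 4: 'p' -> consonant (running count: 1)
  Position 5: 'o' -> vowel (running count: 2)
  Position 6: 'k' -> consonant (running count: 2)
  Position 7: 'p' -> consonant (running count: 2)
  Position 8: 'e' -> vowel (running count: 3)
Total vowels: 3

3


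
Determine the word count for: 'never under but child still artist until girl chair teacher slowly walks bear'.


Counting words by splitting on spaces:
  Word 1: 'never'
  Word 2: 'under'
  Word 3: 'but'
  Word 4: 'child'
  Word 5: 'still'
  Word 6: 'artist'
  Word 7: 'until'
  Word 8: 'girl'
  Word 9: 'chair'
  Word 10: 'teacher'
  Word 11: 'slowly'
  Word 12: 'walks'
  Word 13: 'bear'
Total words: 13

13


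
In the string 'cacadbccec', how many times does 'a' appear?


Scanning 'cacadbccec' for 'a':
  Position 1: 'a' -> MATCH (count: 1)
  Position 3: 'a' -> MATCH (count: 2)
Total occurrences of 'a': 2

2


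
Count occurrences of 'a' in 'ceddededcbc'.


Scanning 'ceddededcbc' for 'a':
  No matches found.
Total occurrences of 'a': 0

0


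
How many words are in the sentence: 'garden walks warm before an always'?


Counting words by splitting on spaces:
  Word 1: 'garden'
  Word 2: 'walks'
  Word 3: 'warm'
  Word 4: 'before'
  Word 5: 'an'
  Word 6: 'always'
Total words: 6

6


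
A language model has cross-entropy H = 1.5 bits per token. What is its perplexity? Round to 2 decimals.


Perplexity formula: PP = 2^H
H = 1.5
PP = 2^1.5
Decompose: 2^1.5 = 2^1 * 2^0.5 = 2^1 * sqrt(2)
2^1 = 2, sqrt(2) ~ 1.4142136
PP ~ 2 * 1.4142136 = 2.8284272
Rounded to 2 decimals: 2.83

2.83


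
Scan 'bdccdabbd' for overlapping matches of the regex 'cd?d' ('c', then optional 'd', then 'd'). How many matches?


Pattern: cd?d means 'c', then optional 'd', then 'd'.
Scanning 'bdccdabbd' position-by-position:
  Pos 0: window 'bdc' -> no
  Pos 1: window 'dcc' -> no
  Pos 2: window 'ccd' -> no
  Pos 3: window 'cda' -> MATCH
  Pos 4: window 'dab' -> no
  Pos 5: window 'abb' -> no
  Pos 6: window 'bbd' -> no
  Pos 7: window 'bd' -> no
  Pos 8: window 'd' -> no
Total matches: 1

1


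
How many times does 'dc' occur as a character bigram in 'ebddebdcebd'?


Scanning 'ebddebdcebd' for bigram 'dc':
  Position 0: 'eb' -> no
  Position 1: 'bd' -> no
  Position 2: 'dd' -> no
  Position 3: 'de' -> no
  Position 4: 'eb' -> no
  Position 5: 'bd' -> no
  Position 6: 'dc' -> MATCH
  Position 7: 'ce' -> no
  Position 8: 'eb' -> no
  Position 9: 'bd' -> no
Total matches: 1

1


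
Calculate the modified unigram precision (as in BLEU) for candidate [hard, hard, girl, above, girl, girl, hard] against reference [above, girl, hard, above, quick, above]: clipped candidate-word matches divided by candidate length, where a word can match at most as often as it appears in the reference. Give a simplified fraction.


Reference word counts: {'above': 3, 'girl': 1, 'hard': 1, 'quick': 1}
Checking each candidate word (with clipping):
  'hard' -> in reference (ref count 1, used 1/1) -> match (matches: 1)
  'hard' -> ref count 1 already used up (1/1) -> clipped, no match (matches: 1)
  'girl' -> in reference (ref count 1, used 1/1) -> match (matches: 2)
  'above' -> in reference (ref count 3, used 1/3) -> match (matches: 3)
  'girl' -> ref count 1 already used up (1/1) -> clipped, no match (matches: 3)
  'girl' -> ref count 1 already used up (1/1) -> clipped, no match (matches: 3)
  'hard' -> ref count 1 already used up (1/1) -> clipped, no match (matches: 3)
Clipped matches: 3, Candidate length: 7
Precision = 3/7

3/7


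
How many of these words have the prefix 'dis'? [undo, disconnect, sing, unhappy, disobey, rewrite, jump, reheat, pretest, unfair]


Checking each word for prefix 'dis':
  'undo' -> no (count: 0)
  'disconnect' -> YES, starts with 'dis' (count: 1)
  'sing' -> no (count: 1)
  'unhappy' -> no (count: 1)
  'disobey' -> YES, starts with 'dis' (count: 2)
  'rewrite' -> no (count: 2)
  'jump' -> no (count: 2)
  'reheat' -> no (count: 2)
  'pretest' -> no (count: 2)
  'unfair' -> no (count: 2)
Total with prefix 'dis': 2

2


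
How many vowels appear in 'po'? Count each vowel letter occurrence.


Scanning each character of 'po':
  Position 1: 'p' -> consonant (running count: 0)
  Position 2: 'o' -> vowel (running count: 1)
Total vowels: 1

1


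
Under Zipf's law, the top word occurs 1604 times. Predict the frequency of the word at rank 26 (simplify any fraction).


Zipf's law: freq(rank) = f1 / rank
f1 = 1604, rank = 26
freq = 1604 / 26
GCD(1604, 26) = 2
Simplified: 802/13

802/13


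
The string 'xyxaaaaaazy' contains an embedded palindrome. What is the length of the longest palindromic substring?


Scanning 'xyxaaaaaazy' for palindromic substrings.
Substring at positions 3-8: 'aaaaaa'.
Check: reverse('aaaaaa') = 'aaaaaa' -> palindrome confirmed.
Neighbouring characters ('x' / 'z') break symmetry, so it cannot extend further.
No longer palindromic substring exists; longest length = 6

6


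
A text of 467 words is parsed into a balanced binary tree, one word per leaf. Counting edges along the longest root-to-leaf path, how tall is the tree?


In a balanced binary tree with n leaves the deepest leaf is ceil(log2(n)) edges below the root.
log2(467) = 8.8673
ceil(8.8673) = 9
height (edges) = 9

9


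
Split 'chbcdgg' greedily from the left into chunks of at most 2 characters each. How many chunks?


'chbcdgg' has 7 characters.
Chunking with max size 2:
  Chunk 1: 'ch' (positions 0-1)
  Chunk 2: 'bc' (positions 2-3)
  Chunk 3: 'dg' (positions 4-5)
  Chunk 4: 'g' (positions 6-6)
Total chunks: ceil(7 / 2) = 4

4


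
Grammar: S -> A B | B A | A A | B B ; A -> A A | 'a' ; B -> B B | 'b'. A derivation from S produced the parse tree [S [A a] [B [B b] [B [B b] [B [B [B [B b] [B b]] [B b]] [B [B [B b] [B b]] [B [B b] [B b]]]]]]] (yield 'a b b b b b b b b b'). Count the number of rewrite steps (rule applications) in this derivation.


Every bracketed nonterminal node [X ...] in the tree is produced by exactly one rule application.
Reading the tree off as a leftmost derivation:
  Step 1: S  =>  A B   (applied S -> A B)
  Step 2: A B  =>  a B   (applied A -> a)
  Step 3: a B  =>  a B B   (applied B -> B B)
  Step 4: a B B  =>  a b B   (applied B -> b)
  Step 5: a b B  =>  a b B B   (applied B -> B B)
  Step 6: a b B B  =>  a b b B   (applied B -> b)
  Step 7: a b b B  =>  a b b B B   (applied B -> B B)
  Step 8: a b b B B  =>  a b b B B B   (applied B -> B B)
  Step 9: a b b B B B  =>  a b b B B B B   (applied B -> B B)
  Step 10: a b b B B B B  =>  a b b b B B B   (applied B -> b)
  Step 11: a b b b B B B  =>  a b b b b B B   (applied B -> b)
  Step 12: a b b b b B B  =>  a b b b b b B   (applied B -> b)
  Step 13: a b b b b b B  =>  a b b b b b B B   (applied B -> B B)
  Step 14: a b b b b b B B  =>  a b b b b b B B B   (applied B -> B B)
  Step 15: a b b b b b B B B  =>  a b b b b b b B B   (applied B -> b)
  Step 16: a b b b b b b B B  =>  a b b b b b b b B   (applied B -> b)
  Step 17: a b b b b b b b B  =>  a b b b b b b b B B   (applied B -> B B)
  Step 18: a b b b b b b b B B  =>  a b b b b b b b b B   (applied B -> b)
  Step 19: a b b b b b b b b B  =>  a b b b b b b b b b   (applied B -> b)
Final yield: a b b b b b b b b b
Total rewrite steps: 19

19


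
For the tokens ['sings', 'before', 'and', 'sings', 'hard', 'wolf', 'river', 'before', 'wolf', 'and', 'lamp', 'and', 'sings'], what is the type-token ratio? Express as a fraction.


Tokens: 13
Unique types: ('and', 'before', 'hard', 'lamp', 'river', 'sings', 'wolf') = 7
TTR = 7/13
Already in lowest terms.

7/13


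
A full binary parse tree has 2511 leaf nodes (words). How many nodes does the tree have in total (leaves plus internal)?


Leaf nodes (terminals): 2511
Internal nodes = n - 1 = 2511 - 1 = 2510
Total = leaves + internal = 2511 + 2510 = 5021

5021


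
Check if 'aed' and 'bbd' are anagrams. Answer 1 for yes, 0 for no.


Sort characters of 'aed': 'ade'
Sort characters of 'bbd': 'bbd'
Sorted forms differ -> they are NOT anagrams
Result: 0

0


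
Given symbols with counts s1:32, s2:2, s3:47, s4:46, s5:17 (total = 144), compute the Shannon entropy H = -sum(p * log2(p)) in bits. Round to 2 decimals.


Computing entropy H = -sum(p_i * log2(p_i)):
  s1: p = 32/144 = 0.2222, -p*log2(p) = 0.4822
  s2: p = 2/144 = 0.0139, -p*log2(p) = 0.0857
  s3: p = 47/144 = 0.3264, -p*log2(p) = 0.5272
  s4: p = 46/144 = 0.3194, -p*log2(p) = 0.5259
  s5: p = 17/144 = 0.1181, -p*log2(p) = 0.3639
H = sum of terms = 1.9849
Rounded to 2 decimals: 1.98

1.98


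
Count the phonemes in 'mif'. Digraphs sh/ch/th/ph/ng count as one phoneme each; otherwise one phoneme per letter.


Parsing 'mif' greedily, digraphs first:
  'm' -> consonant phoneme (phonemes so far: 1)
  'i' -> vowel phoneme (phonemes so far: 2)
  'f' -> consonant phoneme (phonemes so far: 3)
Total phonemes: 3

3


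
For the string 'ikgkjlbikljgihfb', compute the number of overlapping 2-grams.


String 'ikgkjlbikljgihfb' has length L = 16.
Number of overlapping n-grams = L - n + 1
Substituting: 16 - 2 + 1 = 15

15


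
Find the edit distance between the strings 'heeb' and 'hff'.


Building DP table for s1='heeb' (len 4) and s2='hff' (len 3):
       h  f  f
    0  1  2  3
  h 1  0  1  2
  e 2  1  1  2
  e 3  2  2  2
  b 4  3  3  3
Edit distance = dp[4][3] = 3

3


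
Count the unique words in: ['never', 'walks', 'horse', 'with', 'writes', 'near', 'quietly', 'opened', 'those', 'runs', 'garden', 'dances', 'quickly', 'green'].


Listing all tokens and tracking unique types:
  Token 1: 'never' -> NEW (unique so far: 1)
  Token 2: 'walks' -> NEW (unique so far: 2)
  Token 3: 'horse' -> NEW (unique so far: 3)
  Token 4: 'with' -> NEW (unique so far: 4)
  Token 5: 'writes' -> NEW (unique so far: 5)
  Token 6: 'near' -> NEW (unique so far: 6)
  Token 7: 'quietly' -> NEW (unique so far: 7)
  Token 8: 'opened' -> NEW (unique so far: 8)
  Token 9: 'those' -> NEW (unique so far: 9)
  Token 10: 'runs' -> NEW (unique so far: 10)
  Token 11: 'garden' -> NEW (unique so far: 11)
  Token 12: 'dances' -> NEW (unique so far: 12)
  Token 13: 'quickly' -> NEW (unique so far: 13)
  Token 14: 'green' -> NEW (unique so far: 14)
Unique types: ('dances', 'garden', 'green', 'horse', 'near', 'never', 'opened', 'quickly', 'quietly', 'runs', 'those', 'walks', 'with', 'writes')
Vocabulary size: 14

14


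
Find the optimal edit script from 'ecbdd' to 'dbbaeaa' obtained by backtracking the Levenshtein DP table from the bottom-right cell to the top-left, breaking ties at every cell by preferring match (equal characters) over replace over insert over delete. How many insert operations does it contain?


Edit distance = 6. Backtracking from cell (5, 7) with preference match > replace > insert > delete,
then listing the resulting alignment 'ecbdd' -> 'dbbaeaa' left to right:
  Step 1: replace e->d
  Step 2: replace c->b
  Step 3: keep 'b'
  Step 4: insert 'a' [insertion #1]
  Step 5: insert 'e' [insertion #2]
  Step 6: replace d->a
  Step 7: replace d->a
Total insertions: 2

2


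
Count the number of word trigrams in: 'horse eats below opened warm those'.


Word trigrams from [6] words:
  Trigram 1: (horse eats below)
  Trigram 2: (eats below opened)
  Trigram 3: (below opened warm)
  Trigram 4: (opened warm those)
Total word trigrams: 6 - 2 = 4

4


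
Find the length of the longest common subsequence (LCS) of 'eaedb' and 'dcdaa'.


DP table for LCS of 'eaedb' and 'dcdaa':
       d  c  d  a  a
    0  0  0  0  0  0
  e 0  0  0  0  0  0
  a 0  0  0  0  1  1
  e 0  0  0  0  1  1
  d 0  1  1  1  1  1
  b 0  1  1  1  1  1
LCS: 'a'
LCS length = 1

1


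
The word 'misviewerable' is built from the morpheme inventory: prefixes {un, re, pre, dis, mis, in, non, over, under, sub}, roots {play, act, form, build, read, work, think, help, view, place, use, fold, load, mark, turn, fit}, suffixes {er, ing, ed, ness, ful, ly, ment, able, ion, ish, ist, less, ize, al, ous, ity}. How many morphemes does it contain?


Segmenting 'misviewerable' against the inventory:
  'mis' -> prefix (morpheme 1)
  'view' -> root (morpheme 2)
  'er' -> suffix (morpheme 3)
  'able' -> suffix (morpheme 4)
Total morphemes: 4

4


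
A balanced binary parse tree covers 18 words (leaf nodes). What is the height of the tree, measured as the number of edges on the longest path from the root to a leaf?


In a balanced binary tree with n leaves the deepest leaf is ceil(log2(n)) edges below the root.
log2(18) = 4.1699
ceil(4.1699) = 5
height (edges) = 5

5


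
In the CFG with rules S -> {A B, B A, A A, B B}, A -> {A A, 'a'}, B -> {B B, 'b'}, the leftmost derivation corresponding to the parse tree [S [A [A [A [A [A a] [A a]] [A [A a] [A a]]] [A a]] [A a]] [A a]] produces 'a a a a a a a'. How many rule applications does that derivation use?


Every bracketed nonterminal node [X ...] in the tree is produced by exactly one rule application.
Reading the tree off as a leftmost derivation:
  Step 1: S  =>  A A   (applied S -> A A)
  Step 2: A A  =>  A A A   (applied A -> A A)
  Step 3: A A A  =>  A A A A   (applied A -> A A)
  Step 4: A A A A  =>  A A A A A   (applied A -> A A)
  Step 5: A A A A A  =>  A A A A A A   (applied A -> A A)
  Step 6: A A A A A A  =>  a A A A A A   (applied A -> a)
  Step 7: a A A A A A  =>  a a A A A A   (applied A -> a)
  Step 8: a a A A A A  =>  a a A A A A A   (applied A -> A A)
  Step 9: a a A A A A A  =>  a a a A A A A   (applied A -> a)
  Step 10: a a a A A A A  =>  a a a a A A A   (applied A -> a)
  Step 11: a a a a A A A  =>  a a a a a A A   (applied A -> a)
  Step 12: a a a a a A A  =>  a a a a a a A   (applied A -> a)
  Step 13: a a a a a a A  =>  a a a a a a a   (applied A -> a)
Final yield: a a a a a a a
Total rewrite steps: 13

13


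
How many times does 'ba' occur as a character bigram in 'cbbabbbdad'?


Scanning 'cbbabbbdad' for bigram 'ba':
  Position 0: 'cb' -> no
  Position 1: 'bb' -> no
  Position 2: 'ba' -> MATCH
  Position 3: 'ab' -> no
  Position 4: 'bb' -> no
  Position 5: 'bb' -> no
  Position 6: 'bd' -> no
  Position 7: 'da' -> no
  Position 8: 'ad' -> no
Total matches: 1

1


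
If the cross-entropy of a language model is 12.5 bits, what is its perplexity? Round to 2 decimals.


Perplexity formula: PP = 2^H
H = 12.5
PP = 2^12.5
Decompose: 2^12.5 = 2^12 * 2^0.5 = 2^12 * sqrt(2)
2^12 = 4096, sqrt(2) ~ 1.4142136
PP ~ 4096 * 1.4142136 = 5792.6189056
Rounded to 2 decimals: 5792.62

5792.62


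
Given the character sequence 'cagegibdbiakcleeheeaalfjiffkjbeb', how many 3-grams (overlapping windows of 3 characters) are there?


String 'cagegibdbiakcleeheeaalfjiffkjbeb' has length L = 32.
Number of overlapping n-grams = L - n + 1
Substituting: 32 - 3 + 1 = 30

30


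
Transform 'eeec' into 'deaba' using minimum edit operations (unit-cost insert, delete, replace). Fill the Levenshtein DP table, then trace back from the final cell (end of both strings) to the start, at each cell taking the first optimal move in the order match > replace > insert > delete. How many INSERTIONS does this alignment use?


Edit distance = 4. Backtracking from cell (4, 5) with preference match > replace > insert > delete,
then listing the resulting alignment 'eeec' -> 'deaba' left to right:
  Step 1: insert 'd' [insertion #1]
  Step 2: keep 'e'
  Step 3: replace e->a
  Step 4: replace e->b
  Step 5: replace c->a
Total insertions: 1

1


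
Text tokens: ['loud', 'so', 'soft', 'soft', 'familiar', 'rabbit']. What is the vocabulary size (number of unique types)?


Listing all tokens and tracking unique types:
  Token 1: 'loud' -> NEW (unique so far: 1)
  Token 2: 'so' -> NEW (unique so far: 2)
  Token 3: 'soft' -> NEW (unique so far: 3)
  Token 4: 'soft' -> duplicate (unique so far: 3)
  Token 5: 'familiar' -> NEW (unique so far: 4)
  Token 6: 'rabbit' -> NEW (unique so far: 5)
Unique types: ('familiar', 'loud', 'rabbit', 'so', 'soft')
Vocabulary size: 5

5


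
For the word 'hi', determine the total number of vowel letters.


Scanning each character of 'hi':
  Position 1: 'h' -> consonant (running count: 0)
  Position 2: 'i' -> vowel (running count: 1)
Total vowels: 1

1


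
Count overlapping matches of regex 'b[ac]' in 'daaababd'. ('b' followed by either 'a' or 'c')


Pattern: b[ac] means 'b' followed by either 'a' or 'c'.
Scanning 'daaababd' position-by-position:
  Pos 0: window 'da' -> no
  Pos 1: window 'aa' -> no
  Pos 2: window 'aa' -> no
  Pos 3: window 'ab' -> no
  Pos 4: window 'ba' -> MATCH
  Pos 5: window 'ab' -> no
  Pos 6: window 'bd' -> no
  Pos 7: window 'd' -> no
Total matches: 1

1


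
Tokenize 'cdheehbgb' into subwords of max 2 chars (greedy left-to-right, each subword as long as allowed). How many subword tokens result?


'cdheehbgb' has 9 characters.
Chunking with max size 2:
  Chunk 1: 'cd' (positions 0-1)
  Chunk 2: 'he' (positions 2-3)
  Chunk 3: 'eh' (positions 4-5)
  Chunk 4: 'bg' (positions 6-7)
  Chunk 5: 'b' (positions 8-8)
Total chunks: ceil(9 / 2) = 5

5


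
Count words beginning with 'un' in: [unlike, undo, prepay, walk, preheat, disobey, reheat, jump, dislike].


Checking each word for prefix 'un':
  'unlike' -> YES, starts with 'un' (count: 1)
  'undo' -> YES, starts with 'un' (count: 2)
  'prepay' -> no (count: 2)
  'walk' -> no (count: 2)
  'preheat' -> no (count: 2)
  'disobey' -> no (count: 2)
  'reheat' -> no (count: 2)
  'jump' -> no (count: 2)
  'dislike' -> no (count: 2)
Total with prefix 'un': 2

2


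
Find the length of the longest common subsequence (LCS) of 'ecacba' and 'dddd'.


DP table for LCS of 'ecacba' and 'dddd':
       d  d  d  d
    0  0  0  0  0
  e 0  0  0  0  0
  c 0  0  0  0  0
  a 0  0  0  0  0
  c 0  0  0  0  0
  b 0  0  0  0  0
  a 0  0  0  0  0
LCS length = 0

0


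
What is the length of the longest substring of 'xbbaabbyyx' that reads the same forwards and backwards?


Scanning 'xbbaabbyyx' for palindromic substrings.
Substring at positions 1-6: 'bbaabb'.
Check: reverse('bbaabb') = 'bbaabb' -> palindrome confirmed.
Neighbouring characters ('x' / 'y') break symmetry, so it cannot extend further.
No longer palindromic substring exists; longest length = 6

6


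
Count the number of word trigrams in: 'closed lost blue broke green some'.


Word trigrams from [6] words:
  Trigram 1: (closed lost blue)
  Trigram 2: (lost blue broke)
  Trigram 3: (blue broke green)
  Trigram 4: (broke green some)
Total word trigrams: 6 - 2 = 4

4


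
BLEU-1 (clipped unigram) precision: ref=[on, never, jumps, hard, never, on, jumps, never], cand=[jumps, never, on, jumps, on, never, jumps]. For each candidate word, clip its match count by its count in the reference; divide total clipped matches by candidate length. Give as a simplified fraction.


Reference word counts: {'hard': 1, 'jumps': 2, 'never': 3, 'on': 2}
Checking each candidate word (with clipping):
  'jumps' -> in reference (ref count 2, used 1/2) -> match (matches: 1)
  'never' -> in reference (ref count 3, used 1/3) -> match (matches: 2)
  'on' -> in reference (ref count 2, used 1/2) -> match (matches: 3)
  'jumps' -> in reference (ref count 2, used 2/2) -> match (matches: 4)
  'on' -> in reference (ref count 2, used 2/2) -> match (matches: 5)
  'never' -> in reference (ref count 3, used 2/3) -> match (matches: 6)
  'jumps' -> ref count 2 already used up (2/2) -> clipped, no match (matches: 6)
Clipped matches: 6, Candidate length: 7
Precision = 6/7

6/7


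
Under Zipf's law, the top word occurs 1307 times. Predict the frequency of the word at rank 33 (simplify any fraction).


Zipf's law: freq(rank) = f1 / rank
f1 = 1307, rank = 33
freq = 1307 / 33
GCD(1307, 33) = 1
Simplified: 1307/33

1307/33


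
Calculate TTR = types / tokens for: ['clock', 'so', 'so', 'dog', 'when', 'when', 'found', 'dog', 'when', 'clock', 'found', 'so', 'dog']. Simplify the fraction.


Tokens: 13
Unique types: ('clock', 'dog', 'found', 'so', 'when') = 5
TTR = 5/13
Already in lowest terms.

5/13


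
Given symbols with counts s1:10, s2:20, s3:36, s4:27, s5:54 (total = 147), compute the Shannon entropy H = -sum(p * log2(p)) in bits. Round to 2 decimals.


Computing entropy H = -sum(p_i * log2(p_i)):
  s1: p = 10/147 = 0.0680, -p*log2(p) = 0.2638
  s2: p = 20/147 = 0.1361, -p*log2(p) = 0.3915
  s3: p = 36/147 = 0.2449, -p*log2(p) = 0.4971
  s4: p = 27/147 = 0.1837, -p*log2(p) = 0.4490
  s5: p = 54/147 = 0.3673, -p*log2(p) = 0.5307
H = sum of terms = 2.1321
Rounded to 2 decimals: 2.13

2.13


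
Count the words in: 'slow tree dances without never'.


Counting words by splitting on spaces:
  Word 1: 'slow'
  Word 2: 'tree'
  Word 3: 'dances'
  Word 4: 'without'
  Word 5: 'never'
Total words: 5

5


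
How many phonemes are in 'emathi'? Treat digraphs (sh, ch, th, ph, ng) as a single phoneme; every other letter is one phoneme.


Parsing 'emathi' greedily, digraphs first:
  'e' -> vowel phoneme (phonemes so far: 1)
  'm' -> consonant phoneme (phonemes so far: 2)
  'a' -> vowel phoneme (phonemes so far: 3)
  'th' -> digraph (1 consonant phoneme) (phonemes so far: 4)
  'i' -> vowel phoneme (phonemes so far: 5)
Total phonemes: 5

5


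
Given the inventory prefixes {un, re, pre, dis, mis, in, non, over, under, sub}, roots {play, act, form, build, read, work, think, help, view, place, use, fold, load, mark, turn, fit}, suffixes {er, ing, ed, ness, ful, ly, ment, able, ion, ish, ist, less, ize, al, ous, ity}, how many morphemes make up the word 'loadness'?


Segmenting 'loadness' against the inventory:
  'load' -> root (morpheme 1)
  'ness' -> suffix (morpheme 2)
Total morphemes: 2

2


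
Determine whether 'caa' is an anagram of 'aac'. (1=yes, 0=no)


Sort characters of 'caa': 'aac'
Sort characters of 'aac': 'aac'
Sorted forms match -> they ARE anagrams
Result: 1

1


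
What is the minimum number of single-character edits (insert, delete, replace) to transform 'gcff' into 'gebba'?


Building DP table for s1='gcff' (len 4) and s2='gebba' (len 5):
       g  e  b  b  a
    0  1  2  3  4  5
  g 1  0  1  2  3  4
  c 2  1  1  2  3  4
  f 3  2  2  2  3  4
  f 4  3  3  3  3  4
Edit distance = dp[4][5] = 4

4


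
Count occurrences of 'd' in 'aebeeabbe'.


Scanning 'aebeeabbe' for 'd':
  No matches found.
Total occurrences of 'd': 0

0


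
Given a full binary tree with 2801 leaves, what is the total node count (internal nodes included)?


Leaf nodes (terminals): 2801
Internal nodes = n - 1 = 2801 - 1 = 2800
Total = leaves + internal = 2801 + 2800 = 5601

5601


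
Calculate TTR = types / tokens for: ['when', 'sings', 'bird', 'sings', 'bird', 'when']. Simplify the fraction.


Tokens: 6
Unique types: ('bird', 'sings', 'when') = 3
TTR = 3/6
Simplify: divide both by 3 -> 1/2
TTR = 1/2

1/2


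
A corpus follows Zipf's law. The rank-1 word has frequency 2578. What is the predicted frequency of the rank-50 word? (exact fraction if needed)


Zipf's law: freq(rank) = f1 / rank
f1 = 2578, rank = 50
freq = 2578 / 50
GCD(2578, 50) = 2
Simplified: 1289/25

1289/25


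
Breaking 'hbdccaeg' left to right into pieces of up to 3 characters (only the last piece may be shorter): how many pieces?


'hbdccaeg' has 8 characters.
Chunking with max size 3:
  Chunk 1: 'hbd' (positions 0-2)
  Chunk 2: 'cca' (positions 3-5)
  Chunk 3: 'eg' (positions 6-7)
Total chunks: ceil(8 / 3) = 3

3


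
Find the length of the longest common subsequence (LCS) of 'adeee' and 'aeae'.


DP table for LCS of 'adeee' and 'aeae':
       a  e  a  e
    0  0  0  0  0
  a 0  1  1  1  1
  d 0  1  1  1  1
  e 0  1  2  2  2
  e 0  1  2  2  3
  e 0  1  2  2  3
LCS: 'aee'
LCS length = 3

3


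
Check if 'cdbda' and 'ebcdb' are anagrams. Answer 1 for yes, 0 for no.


Sort characters of 'cdbda': 'abcdd'
Sort characters of 'ebcdb': 'bbcde'
Sorted forms differ -> they are NOT anagrams
Result: 0

0


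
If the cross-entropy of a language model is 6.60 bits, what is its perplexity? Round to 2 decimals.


Perplexity formula: PP = 2^H
H = 6.60
PP = 2^6.60
Decompose: 2^6.60 = 2^6 * 2^0.60
2^6 = 64, 2^0.60 ~ 1.5157166
PP ~ 64 * 1.5157166 = 97.0058624
Rounded to 2 decimals: 97.01

97.01


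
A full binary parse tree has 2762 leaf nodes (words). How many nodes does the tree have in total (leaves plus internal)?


Leaf nodes (terminals): 2762
Internal nodes = n - 1 = 2762 - 1 = 2761
Total = leaves + internal = 2762 + 2761 = 5523

5523


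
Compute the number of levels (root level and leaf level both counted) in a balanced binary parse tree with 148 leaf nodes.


In a balanced binary tree with n leaves the deepest leaf is ceil(log2(n)) edges below the root,
so counting node levels inclusive of root and leaves gives ceil(log2(n)) + 1 levels.
log2(148) = 7.2095
ceil(7.2095) = 8
levels = 8 + 1 = 9

9


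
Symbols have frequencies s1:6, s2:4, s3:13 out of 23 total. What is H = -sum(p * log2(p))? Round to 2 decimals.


Computing entropy H = -sum(p_i * log2(p_i)):
  s1: p = 6/23 = 0.2609, -p*log2(p) = 0.5057
  s2: p = 4/23 = 0.1739, -p*log2(p) = 0.4389
  s3: p = 13/23 = 0.5652, -p*log2(p) = 0.4652
H = sum of terms = 1.4098
Rounded to 2 decimals: 1.41

1.41


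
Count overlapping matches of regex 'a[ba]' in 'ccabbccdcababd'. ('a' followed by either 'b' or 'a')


Pattern: a[ba] means 'a' followed by either 'b' or 'a'.
Scanning 'ccabbccdcababd' position-by-position:
  Pos 0: window 'cc' -> no
  Pos 1: window 'ca' -> no
  Pos 2: window 'ab' -> MATCH
  Pos 3: window 'bb' -> no
  Pos 4: window 'bc' -> no
  Pos 5: window 'cc' -> no
  Pos 6: window 'cd' -> no
  Pos 7: window 'dc' -> no
  Pos 8: window 'ca' -> no
  Pos 9: window 'ab' -> MATCH
  Pos 10: window 'ba' -> no
  Pos 11: window 'ab' -> MATCH
  Pos 12: window 'bd' -> no
  Pos 13: window 'd' -> no
Total matches: 3

3


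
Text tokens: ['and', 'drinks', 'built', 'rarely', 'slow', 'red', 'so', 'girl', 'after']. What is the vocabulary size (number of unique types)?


Listing all tokens and tracking unique types:
  Token 1: 'and' -> NEW (unique so far: 1)
  Token 2: 'drinks' -> NEW (unique so far: 2)
  Token 3: 'built' -> NEW (unique so far: 3)
  Token 4: 'rarely' -> NEW (unique so far: 4)
  Token 5: 'slow' -> NEW (unique so far: 5)
  Token 6: 'red' -> NEW (unique so far: 6)
  Token 7: 'so' -> NEW (unique so far: 7)
  Token 8: 'girl' -> NEW (unique so far: 8)
  Token 9: 'after' -> NEW (unique so far: 9)
Unique types: ('after', 'and', 'built', 'drinks', 'girl', 'rarely', 'red', 'slow', 'so')
Vocabulary size: 9

9


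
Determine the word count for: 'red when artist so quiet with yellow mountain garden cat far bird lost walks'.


Counting words by splitting on spaces:
  Word 1: 'red'
  Word 2: 'when'
  Word 3: 'artist'
  Word 4: 'so'
  Word 5: 'quiet'
  Word 6: 'with'
  Word 7: 'yellow'
  Word 8: 'mountain'
  Word 9: 'garden'
  Word 10: 'cat'
  Word 11: 'far'
  Word 12: 'bird'
  Word 13: 'lost'
  Word 14: 'walks'
Total words: 14

14


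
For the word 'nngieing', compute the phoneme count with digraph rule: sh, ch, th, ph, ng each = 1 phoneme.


Parsing 'nngieing' greedily, digraphs first:
  'n' -> consonant phoneme (phonemes so far: 1)
  'ng' -> digraph (1 consonant phoneme) (phonemes so far: 2)
  'i' -> vowel phoneme (phonemes so far: 3)
  'e' -> vowel phoneme (phonemes so far: 4)
  'i' -> vowel phoneme (phonemes so far: 5)
  'ng' -> digraph (1 consonant phoneme) (phonemes so far: 6)
Total phonemes: 6

6


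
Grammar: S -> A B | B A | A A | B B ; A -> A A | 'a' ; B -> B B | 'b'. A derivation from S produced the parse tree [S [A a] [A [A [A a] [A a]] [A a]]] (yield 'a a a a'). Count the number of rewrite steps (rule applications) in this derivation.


Every bracketed nonterminal node [X ...] in the tree is produced by exactly one rule application.
Reading the tree off as a leftmost derivation:
  Step 1: S  =>  A A   (applied S -> A A)
  Step 2: A A  =>  a A   (applied A -> a)
  Step 3: a A  =>  a A A   (applied A -> A A)
  Step 4: a A A  =>  a A A A   (applied A -> A A)
  Step 5: a A A A  =>  a a A A   (applied A -> a)
  Step 6: a a A A  =>  a a a A   (applied A -> a)
  Step 7: a a a A  =>  a a a a   (applied A -> a)
Final yield: a a a a
Total rewrite steps: 7

7
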